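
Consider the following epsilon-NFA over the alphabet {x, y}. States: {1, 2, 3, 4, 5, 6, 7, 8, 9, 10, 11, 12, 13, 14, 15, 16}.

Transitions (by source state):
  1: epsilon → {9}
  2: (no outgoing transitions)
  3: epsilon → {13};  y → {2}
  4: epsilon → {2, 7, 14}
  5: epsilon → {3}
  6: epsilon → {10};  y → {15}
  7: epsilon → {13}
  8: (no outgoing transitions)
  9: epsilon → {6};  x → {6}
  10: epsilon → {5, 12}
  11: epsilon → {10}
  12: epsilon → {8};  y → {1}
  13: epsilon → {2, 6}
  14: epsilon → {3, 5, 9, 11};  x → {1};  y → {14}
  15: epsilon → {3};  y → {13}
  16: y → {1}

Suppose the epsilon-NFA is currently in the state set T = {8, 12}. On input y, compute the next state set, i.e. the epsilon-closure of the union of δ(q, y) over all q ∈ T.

{1, 2, 3, 5, 6, 8, 9, 10, 12, 13}

12 on y → {1}.
No y-transition from 8.
Union after reading y: {1}.
Now take the epsilon-closure:
From 1 via epsilon: add 9.
From 9 via epsilon: add 6.
From 6 via epsilon: add 10.
From 10 via epsilon: add 5, 12.
From 5 via epsilon: add 3.
From 12 via epsilon: add 8.
From 3 via epsilon: add 13.
From 13 via epsilon: add 2.
No new states can be added; the closed set is {1, 2, 3, 5, 6, 8, 9, 10, 12, 13}.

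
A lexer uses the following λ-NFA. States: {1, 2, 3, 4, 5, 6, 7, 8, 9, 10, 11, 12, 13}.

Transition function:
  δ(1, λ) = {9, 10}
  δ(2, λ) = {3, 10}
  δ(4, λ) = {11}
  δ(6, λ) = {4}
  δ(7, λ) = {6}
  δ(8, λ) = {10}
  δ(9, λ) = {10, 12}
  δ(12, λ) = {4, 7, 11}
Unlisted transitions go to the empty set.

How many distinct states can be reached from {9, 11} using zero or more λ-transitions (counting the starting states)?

Start with {9, 11}.
From 9 via λ: add 10, 12.
From 12 via λ: add 4, 7.
From 7 via λ: add 6.
λ-closure = {4, 6, 7, 9, 10, 11, 12}, which has 7 states.

7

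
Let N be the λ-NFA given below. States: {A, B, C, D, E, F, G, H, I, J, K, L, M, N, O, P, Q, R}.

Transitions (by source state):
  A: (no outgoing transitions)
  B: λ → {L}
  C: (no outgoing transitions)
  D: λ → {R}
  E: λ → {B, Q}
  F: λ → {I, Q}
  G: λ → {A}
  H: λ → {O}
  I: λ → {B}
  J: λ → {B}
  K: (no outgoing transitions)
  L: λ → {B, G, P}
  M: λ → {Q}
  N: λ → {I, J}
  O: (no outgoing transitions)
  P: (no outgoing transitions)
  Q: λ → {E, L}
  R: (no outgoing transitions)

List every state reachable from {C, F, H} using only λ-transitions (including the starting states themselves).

{A, B, C, E, F, G, H, I, L, O, P, Q}

Start with {C, F, H}.
From F via λ: add I, Q.
From H via λ: add O.
From I via λ: add B.
From Q via λ: add E, L.
From L via λ: add G, P.
From G via λ: add A.
No new states can be added; the closed set is {A, B, C, E, F, G, H, I, L, O, P, Q}.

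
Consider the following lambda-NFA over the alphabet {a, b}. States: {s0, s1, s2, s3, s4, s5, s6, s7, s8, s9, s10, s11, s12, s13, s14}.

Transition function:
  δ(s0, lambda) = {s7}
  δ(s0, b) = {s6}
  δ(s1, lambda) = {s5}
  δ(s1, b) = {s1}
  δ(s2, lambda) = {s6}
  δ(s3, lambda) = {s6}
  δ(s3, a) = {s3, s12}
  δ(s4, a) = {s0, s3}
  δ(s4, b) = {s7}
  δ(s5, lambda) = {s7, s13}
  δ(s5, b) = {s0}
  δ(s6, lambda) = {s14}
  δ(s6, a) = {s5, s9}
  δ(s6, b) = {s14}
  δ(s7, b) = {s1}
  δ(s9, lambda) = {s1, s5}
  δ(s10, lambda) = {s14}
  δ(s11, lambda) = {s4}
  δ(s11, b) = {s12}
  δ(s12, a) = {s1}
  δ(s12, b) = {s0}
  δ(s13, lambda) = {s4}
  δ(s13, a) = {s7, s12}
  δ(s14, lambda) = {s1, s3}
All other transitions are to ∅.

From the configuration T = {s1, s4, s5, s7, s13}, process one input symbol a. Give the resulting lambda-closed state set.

s4 on a → {s0, s3}.
s13 on a → {s7, s12}.
No a-transition from s1, s5, s7.
Union after reading a: {s0, s3, s7, s12}.
Now take the lambda-closure:
From s3 via lambda: add s6.
From s6 via lambda: add s14.
From s14 via lambda: add s1.
From s1 via lambda: add s5.
From s5 via lambda: add s13.
From s13 via lambda: add s4.
No new states can be added; the closed set is {s0, s1, s3, s4, s5, s6, s7, s12, s13, s14}.

{s0, s1, s3, s4, s5, s6, s7, s12, s13, s14}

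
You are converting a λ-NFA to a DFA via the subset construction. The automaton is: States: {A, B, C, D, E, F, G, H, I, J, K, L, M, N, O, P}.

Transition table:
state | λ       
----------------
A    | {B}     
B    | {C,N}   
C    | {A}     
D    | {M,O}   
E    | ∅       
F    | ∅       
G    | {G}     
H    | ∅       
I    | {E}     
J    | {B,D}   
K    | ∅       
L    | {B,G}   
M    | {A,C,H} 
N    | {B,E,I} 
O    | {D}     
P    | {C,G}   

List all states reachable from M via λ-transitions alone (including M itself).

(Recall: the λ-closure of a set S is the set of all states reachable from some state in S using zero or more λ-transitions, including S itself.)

Start with {M}.
From M via λ: add A, C, H.
From A via λ: add B.
From B via λ: add N.
From N via λ: add E, I.
No new states can be added; the closed set is {A, B, C, E, H, I, M, N}.

{A, B, C, E, H, I, M, N}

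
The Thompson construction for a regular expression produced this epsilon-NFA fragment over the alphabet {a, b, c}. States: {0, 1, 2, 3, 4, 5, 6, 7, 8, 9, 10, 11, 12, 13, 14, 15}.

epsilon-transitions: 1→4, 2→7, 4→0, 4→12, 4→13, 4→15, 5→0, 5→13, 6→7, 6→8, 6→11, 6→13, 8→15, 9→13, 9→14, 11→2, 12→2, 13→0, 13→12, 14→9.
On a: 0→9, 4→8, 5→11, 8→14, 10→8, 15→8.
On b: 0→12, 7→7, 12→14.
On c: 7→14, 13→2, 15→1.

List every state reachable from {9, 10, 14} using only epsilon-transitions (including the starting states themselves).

Start with {9, 10, 14}.
From 9 via epsilon: add 13.
From 13 via epsilon: add 0, 12.
From 12 via epsilon: add 2.
From 2 via epsilon: add 7.
No new states can be added; the closed set is {0, 2, 7, 9, 10, 12, 13, 14}.

{0, 2, 7, 9, 10, 12, 13, 14}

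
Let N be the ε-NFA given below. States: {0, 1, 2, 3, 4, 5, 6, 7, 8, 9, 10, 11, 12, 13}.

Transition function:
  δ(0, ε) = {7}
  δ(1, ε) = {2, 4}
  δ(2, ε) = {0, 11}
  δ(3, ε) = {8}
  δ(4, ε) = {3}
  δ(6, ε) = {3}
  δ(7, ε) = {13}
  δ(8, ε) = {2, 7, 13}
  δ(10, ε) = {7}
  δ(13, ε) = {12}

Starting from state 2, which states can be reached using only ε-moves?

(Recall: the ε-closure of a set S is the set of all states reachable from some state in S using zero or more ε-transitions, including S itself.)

{0, 2, 7, 11, 12, 13}

Start with {2}.
From 2 via ε: add 0, 11.
From 0 via ε: add 7.
From 7 via ε: add 13.
From 13 via ε: add 12.
No new states can be added; the closed set is {0, 2, 7, 11, 12, 13}.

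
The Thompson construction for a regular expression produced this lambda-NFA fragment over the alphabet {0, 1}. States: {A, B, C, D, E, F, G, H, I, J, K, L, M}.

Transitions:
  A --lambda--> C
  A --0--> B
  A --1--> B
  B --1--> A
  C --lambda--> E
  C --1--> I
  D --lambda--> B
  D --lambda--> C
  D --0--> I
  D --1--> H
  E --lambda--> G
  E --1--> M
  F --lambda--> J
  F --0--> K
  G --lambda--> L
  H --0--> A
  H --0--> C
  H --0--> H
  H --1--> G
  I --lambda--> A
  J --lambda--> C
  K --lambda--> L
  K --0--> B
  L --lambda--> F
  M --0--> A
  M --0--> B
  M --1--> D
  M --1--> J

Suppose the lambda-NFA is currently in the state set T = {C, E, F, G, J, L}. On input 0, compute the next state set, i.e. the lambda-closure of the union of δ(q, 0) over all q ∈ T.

F on 0 → {K}.
No 0-transition from C, E, G, J, L.
Union after reading 0: {K}.
Now take the lambda-closure:
From K via lambda: add L.
From L via lambda: add F.
From F via lambda: add J.
From J via lambda: add C.
From C via lambda: add E.
From E via lambda: add G.
No new states can be added; the closed set is {C, E, F, G, J, K, L}.

{C, E, F, G, J, K, L}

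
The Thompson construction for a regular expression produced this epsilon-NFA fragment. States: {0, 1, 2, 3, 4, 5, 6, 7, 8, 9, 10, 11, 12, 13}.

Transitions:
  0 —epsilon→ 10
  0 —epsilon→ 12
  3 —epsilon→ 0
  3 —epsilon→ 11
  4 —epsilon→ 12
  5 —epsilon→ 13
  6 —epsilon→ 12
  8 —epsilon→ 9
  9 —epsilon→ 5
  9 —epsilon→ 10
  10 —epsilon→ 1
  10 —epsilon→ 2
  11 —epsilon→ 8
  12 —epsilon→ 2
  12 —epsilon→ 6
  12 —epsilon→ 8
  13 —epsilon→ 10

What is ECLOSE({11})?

Start with {11}.
From 11 via epsilon: add 8.
From 8 via epsilon: add 9.
From 9 via epsilon: add 5, 10.
From 5 via epsilon: add 13.
From 10 via epsilon: add 1, 2.
No new states can be added; the closed set is {1, 2, 5, 8, 9, 10, 11, 13}.

{1, 2, 5, 8, 9, 10, 11, 13}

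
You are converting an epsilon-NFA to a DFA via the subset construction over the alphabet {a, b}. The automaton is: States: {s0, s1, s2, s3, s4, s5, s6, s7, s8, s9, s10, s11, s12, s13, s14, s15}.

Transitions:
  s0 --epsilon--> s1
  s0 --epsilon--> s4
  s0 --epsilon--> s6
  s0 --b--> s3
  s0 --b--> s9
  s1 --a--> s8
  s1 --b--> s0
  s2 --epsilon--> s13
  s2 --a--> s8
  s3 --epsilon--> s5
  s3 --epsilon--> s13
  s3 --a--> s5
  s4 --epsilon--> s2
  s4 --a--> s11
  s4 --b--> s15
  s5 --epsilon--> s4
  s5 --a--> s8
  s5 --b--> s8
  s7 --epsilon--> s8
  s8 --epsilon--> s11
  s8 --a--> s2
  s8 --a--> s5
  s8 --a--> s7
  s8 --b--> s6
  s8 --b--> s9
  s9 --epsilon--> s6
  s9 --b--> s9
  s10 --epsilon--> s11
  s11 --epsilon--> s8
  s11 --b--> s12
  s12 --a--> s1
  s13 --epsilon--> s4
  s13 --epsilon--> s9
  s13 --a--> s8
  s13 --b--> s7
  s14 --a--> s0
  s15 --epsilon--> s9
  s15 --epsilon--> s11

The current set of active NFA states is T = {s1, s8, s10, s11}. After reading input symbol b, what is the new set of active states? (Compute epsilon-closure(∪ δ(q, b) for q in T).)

s1 on b → {s0}.
s8 on b → {s6, s9}.
s11 on b → {s12}.
No b-transition from s10.
Union after reading b: {s0, s6, s9, s12}.
Now take the epsilon-closure:
From s0 via epsilon: add s1, s4.
From s4 via epsilon: add s2.
From s2 via epsilon: add s13.
No new states can be added; the closed set is {s0, s1, s2, s4, s6, s9, s12, s13}.

{s0, s1, s2, s4, s6, s9, s12, s13}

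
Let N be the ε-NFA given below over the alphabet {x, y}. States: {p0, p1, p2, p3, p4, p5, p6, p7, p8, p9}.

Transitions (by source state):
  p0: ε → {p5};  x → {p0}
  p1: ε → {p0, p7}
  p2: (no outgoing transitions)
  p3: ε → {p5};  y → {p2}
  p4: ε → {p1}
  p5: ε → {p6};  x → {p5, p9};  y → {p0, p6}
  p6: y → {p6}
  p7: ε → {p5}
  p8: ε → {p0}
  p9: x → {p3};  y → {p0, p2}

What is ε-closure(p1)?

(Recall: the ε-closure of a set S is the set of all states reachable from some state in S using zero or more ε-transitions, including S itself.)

{p0, p1, p5, p6, p7}

Start with {p1}.
From p1 via ε: add p0, p7.
From p0 via ε: add p5.
From p5 via ε: add p6.
No new states can be added; the closed set is {p0, p1, p5, p6, p7}.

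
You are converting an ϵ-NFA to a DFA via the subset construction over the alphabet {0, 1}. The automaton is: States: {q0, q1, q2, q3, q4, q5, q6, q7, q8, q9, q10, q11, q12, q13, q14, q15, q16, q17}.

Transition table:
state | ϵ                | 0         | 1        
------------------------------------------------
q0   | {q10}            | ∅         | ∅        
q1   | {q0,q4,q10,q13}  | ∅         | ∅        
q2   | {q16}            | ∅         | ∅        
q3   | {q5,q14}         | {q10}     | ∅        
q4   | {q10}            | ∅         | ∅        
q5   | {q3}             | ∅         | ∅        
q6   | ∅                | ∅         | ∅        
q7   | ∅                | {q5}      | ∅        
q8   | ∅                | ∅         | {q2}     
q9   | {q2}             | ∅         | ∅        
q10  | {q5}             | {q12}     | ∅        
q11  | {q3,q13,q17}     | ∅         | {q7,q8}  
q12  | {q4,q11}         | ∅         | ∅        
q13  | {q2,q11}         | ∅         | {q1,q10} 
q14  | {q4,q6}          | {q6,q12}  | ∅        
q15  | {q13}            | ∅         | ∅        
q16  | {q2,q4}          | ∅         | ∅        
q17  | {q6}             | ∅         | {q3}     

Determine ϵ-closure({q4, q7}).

{q3, q4, q5, q6, q7, q10, q14}

Start with {q4, q7}.
From q4 via ϵ: add q10.
From q10 via ϵ: add q5.
From q5 via ϵ: add q3.
From q3 via ϵ: add q14.
From q14 via ϵ: add q6.
No new states can be added; the closed set is {q3, q4, q5, q6, q7, q10, q14}.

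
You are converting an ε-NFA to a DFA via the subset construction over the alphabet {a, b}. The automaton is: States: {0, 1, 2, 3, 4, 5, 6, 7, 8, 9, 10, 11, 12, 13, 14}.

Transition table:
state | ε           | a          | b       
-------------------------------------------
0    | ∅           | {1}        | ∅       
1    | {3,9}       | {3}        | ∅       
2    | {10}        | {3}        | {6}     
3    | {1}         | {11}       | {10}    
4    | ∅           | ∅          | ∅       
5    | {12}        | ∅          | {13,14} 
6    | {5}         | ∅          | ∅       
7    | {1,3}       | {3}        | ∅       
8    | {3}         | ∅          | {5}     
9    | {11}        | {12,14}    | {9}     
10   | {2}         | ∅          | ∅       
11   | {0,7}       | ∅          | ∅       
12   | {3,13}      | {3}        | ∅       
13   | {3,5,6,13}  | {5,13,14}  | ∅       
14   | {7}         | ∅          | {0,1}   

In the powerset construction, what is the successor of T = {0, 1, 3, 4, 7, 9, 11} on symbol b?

{0, 1, 2, 3, 7, 9, 10, 11}

3 on b → {10}.
9 on b → {9}.
No b-transition from 0, 1, 4, 7, 11.
Union after reading b: {9, 10}.
Now take the ε-closure:
From 9 via ε: add 11.
From 10 via ε: add 2.
From 11 via ε: add 0, 7.
From 7 via ε: add 1, 3.
No new states can be added; the closed set is {0, 1, 2, 3, 7, 9, 10, 11}.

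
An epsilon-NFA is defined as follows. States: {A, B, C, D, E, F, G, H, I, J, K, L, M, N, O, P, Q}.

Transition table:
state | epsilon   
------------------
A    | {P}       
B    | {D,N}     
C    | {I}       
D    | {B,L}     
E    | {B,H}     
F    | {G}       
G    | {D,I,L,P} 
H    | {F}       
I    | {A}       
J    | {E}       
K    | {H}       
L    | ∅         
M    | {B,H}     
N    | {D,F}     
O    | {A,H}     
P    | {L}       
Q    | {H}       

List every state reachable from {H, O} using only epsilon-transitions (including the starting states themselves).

{A, B, D, F, G, H, I, L, N, O, P}

Start with {H, O}.
From H via epsilon: add F.
From O via epsilon: add A.
From A via epsilon: add P.
From F via epsilon: add G.
From G via epsilon: add D, I, L.
From D via epsilon: add B.
From B via epsilon: add N.
No new states can be added; the closed set is {A, B, D, F, G, H, I, L, N, O, P}.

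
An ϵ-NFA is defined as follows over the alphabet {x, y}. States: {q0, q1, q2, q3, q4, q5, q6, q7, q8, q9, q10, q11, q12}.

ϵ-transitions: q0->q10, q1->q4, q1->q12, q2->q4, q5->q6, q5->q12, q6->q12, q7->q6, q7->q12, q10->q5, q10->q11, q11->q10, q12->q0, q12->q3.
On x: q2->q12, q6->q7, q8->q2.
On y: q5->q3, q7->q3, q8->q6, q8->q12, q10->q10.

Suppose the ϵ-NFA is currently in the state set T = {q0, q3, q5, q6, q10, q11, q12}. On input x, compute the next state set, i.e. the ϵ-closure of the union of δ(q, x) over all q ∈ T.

q6 on x → {q7}.
No x-transition from q0, q3, q5, q10, q11, q12.
Union after reading x: {q7}.
Now take the ϵ-closure:
From q7 via ϵ: add q6, q12.
From q12 via ϵ: add q0, q3.
From q0 via ϵ: add q10.
From q10 via ϵ: add q5, q11.
No new states can be added; the closed set is {q0, q3, q5, q6, q7, q10, q11, q12}.

{q0, q3, q5, q6, q7, q10, q11, q12}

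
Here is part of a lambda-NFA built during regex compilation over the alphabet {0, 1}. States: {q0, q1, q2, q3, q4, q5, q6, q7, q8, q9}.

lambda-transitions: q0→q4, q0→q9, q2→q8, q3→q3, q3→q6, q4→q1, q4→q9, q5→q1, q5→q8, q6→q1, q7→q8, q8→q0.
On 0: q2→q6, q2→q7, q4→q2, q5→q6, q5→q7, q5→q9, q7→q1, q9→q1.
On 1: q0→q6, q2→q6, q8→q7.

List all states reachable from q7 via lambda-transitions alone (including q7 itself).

{q0, q1, q4, q7, q8, q9}

Start with {q7}.
From q7 via lambda: add q8.
From q8 via lambda: add q0.
From q0 via lambda: add q4, q9.
From q4 via lambda: add q1.
No new states can be added; the closed set is {q0, q1, q4, q7, q8, q9}.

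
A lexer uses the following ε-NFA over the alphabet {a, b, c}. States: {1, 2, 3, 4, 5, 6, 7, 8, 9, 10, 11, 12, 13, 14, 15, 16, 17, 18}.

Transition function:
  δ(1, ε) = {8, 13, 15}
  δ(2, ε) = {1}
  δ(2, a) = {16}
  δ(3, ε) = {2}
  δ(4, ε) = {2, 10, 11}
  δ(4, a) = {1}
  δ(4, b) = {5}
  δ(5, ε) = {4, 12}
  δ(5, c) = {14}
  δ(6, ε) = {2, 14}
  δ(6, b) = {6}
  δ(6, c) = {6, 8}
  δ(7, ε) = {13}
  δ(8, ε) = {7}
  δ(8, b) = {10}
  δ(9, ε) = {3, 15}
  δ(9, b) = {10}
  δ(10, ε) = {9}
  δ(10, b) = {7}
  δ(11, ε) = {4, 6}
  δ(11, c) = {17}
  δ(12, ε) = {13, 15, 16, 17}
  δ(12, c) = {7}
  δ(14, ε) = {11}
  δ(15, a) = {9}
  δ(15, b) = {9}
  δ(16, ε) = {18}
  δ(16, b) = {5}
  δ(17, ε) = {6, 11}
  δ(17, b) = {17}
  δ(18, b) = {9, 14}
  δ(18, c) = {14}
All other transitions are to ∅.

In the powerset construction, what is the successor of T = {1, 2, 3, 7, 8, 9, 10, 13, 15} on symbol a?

{1, 2, 3, 7, 8, 9, 13, 15, 16, 18}

2 on a → {16}.
15 on a → {9}.
No a-transition from 1, 3, 7, 8, 9, 10, 13.
Union after reading a: {9, 16}.
Now take the ε-closure:
From 9 via ε: add 3, 15.
From 16 via ε: add 18.
From 3 via ε: add 2.
From 2 via ε: add 1.
From 1 via ε: add 8, 13.
From 8 via ε: add 7.
No new states can be added; the closed set is {1, 2, 3, 7, 8, 9, 13, 15, 16, 18}.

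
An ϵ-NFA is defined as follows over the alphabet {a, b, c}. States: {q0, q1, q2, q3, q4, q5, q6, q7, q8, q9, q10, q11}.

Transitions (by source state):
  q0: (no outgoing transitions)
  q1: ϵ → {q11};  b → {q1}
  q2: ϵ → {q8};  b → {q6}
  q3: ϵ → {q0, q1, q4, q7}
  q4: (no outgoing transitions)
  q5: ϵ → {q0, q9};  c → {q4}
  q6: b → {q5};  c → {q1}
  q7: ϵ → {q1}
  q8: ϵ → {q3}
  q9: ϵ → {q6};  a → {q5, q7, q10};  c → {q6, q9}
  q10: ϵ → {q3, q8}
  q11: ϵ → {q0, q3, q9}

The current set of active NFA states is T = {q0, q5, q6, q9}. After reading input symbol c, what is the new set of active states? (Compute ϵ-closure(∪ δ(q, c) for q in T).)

q5 on c → {q4}.
q6 on c → {q1}.
q9 on c → {q6, q9}.
No c-transition from q0.
Union after reading c: {q1, q4, q6, q9}.
Now take the ϵ-closure:
From q1 via ϵ: add q11.
From q11 via ϵ: add q0, q3.
From q3 via ϵ: add q7.
No new states can be added; the closed set is {q0, q1, q3, q4, q6, q7, q9, q11}.

{q0, q1, q3, q4, q6, q7, q9, q11}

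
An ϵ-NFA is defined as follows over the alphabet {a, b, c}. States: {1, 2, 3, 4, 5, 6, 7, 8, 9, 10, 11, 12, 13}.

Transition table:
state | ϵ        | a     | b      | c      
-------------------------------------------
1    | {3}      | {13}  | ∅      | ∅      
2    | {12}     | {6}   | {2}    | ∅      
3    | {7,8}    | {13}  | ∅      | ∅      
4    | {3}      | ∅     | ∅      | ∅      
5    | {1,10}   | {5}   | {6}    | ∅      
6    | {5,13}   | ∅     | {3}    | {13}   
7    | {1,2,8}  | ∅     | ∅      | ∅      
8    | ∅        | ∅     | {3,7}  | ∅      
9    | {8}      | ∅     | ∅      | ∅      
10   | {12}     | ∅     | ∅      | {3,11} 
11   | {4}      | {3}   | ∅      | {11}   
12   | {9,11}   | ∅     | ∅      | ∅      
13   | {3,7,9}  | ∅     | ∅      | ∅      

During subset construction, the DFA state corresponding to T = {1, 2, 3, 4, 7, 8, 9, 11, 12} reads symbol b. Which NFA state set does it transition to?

{1, 2, 3, 4, 7, 8, 9, 11, 12}

2 on b → {2}.
8 on b → {3, 7}.
No b-transition from 1, 3, 4, 7, 9, 11, 12.
Union after reading b: {2, 3, 7}.
Now take the ϵ-closure:
From 2 via ϵ: add 12.
From 3 via ϵ: add 8.
From 7 via ϵ: add 1.
From 12 via ϵ: add 9, 11.
From 11 via ϵ: add 4.
No new states can be added; the closed set is {1, 2, 3, 4, 7, 8, 9, 11, 12}.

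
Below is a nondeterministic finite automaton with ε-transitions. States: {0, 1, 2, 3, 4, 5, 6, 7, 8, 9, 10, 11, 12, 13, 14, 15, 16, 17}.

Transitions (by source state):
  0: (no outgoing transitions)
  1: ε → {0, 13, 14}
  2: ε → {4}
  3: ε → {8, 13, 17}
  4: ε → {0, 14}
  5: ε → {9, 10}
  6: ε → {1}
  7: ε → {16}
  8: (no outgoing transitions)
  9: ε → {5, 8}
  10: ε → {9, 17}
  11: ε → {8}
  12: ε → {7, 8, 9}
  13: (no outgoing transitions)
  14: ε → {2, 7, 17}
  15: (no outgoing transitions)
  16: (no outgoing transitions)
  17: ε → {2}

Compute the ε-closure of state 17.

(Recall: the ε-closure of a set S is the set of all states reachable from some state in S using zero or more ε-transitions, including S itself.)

Start with {17}.
From 17 via ε: add 2.
From 2 via ε: add 4.
From 4 via ε: add 0, 14.
From 14 via ε: add 7.
From 7 via ε: add 16.
No new states can be added; the closed set is {0, 2, 4, 7, 14, 16, 17}.

{0, 2, 4, 7, 14, 16, 17}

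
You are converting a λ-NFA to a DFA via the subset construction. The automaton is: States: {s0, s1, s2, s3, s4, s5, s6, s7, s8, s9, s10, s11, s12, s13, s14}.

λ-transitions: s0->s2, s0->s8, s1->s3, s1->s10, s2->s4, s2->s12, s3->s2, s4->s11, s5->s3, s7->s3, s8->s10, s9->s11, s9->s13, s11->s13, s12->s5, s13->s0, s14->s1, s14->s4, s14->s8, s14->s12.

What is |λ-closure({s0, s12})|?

10

Start with {s0, s12}.
From s0 via λ: add s2, s8.
From s12 via λ: add s5.
From s2 via λ: add s4.
From s5 via λ: add s3.
From s8 via λ: add s10.
From s4 via λ: add s11.
From s11 via λ: add s13.
λ-closure = {s0, s2, s3, s4, s5, s8, s10, s11, s12, s13}, which has 10 states.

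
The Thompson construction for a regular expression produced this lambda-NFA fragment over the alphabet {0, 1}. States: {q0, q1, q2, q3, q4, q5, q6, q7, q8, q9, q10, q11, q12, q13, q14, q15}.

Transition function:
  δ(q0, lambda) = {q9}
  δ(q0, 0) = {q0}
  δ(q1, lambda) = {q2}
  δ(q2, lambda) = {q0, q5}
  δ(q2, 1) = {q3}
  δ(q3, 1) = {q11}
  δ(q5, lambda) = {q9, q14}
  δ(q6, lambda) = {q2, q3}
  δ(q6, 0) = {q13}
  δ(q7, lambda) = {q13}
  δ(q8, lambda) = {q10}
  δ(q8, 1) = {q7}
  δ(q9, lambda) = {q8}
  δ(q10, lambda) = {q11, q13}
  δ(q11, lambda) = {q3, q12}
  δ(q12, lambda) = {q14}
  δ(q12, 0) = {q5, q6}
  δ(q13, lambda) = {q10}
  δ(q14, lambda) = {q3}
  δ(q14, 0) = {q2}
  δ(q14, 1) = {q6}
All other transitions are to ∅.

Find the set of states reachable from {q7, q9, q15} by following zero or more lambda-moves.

{q3, q7, q8, q9, q10, q11, q12, q13, q14, q15}

Start with {q7, q9, q15}.
From q7 via lambda: add q13.
From q9 via lambda: add q8.
From q8 via lambda: add q10.
From q10 via lambda: add q11.
From q11 via lambda: add q3, q12.
From q12 via lambda: add q14.
No new states can be added; the closed set is {q3, q7, q8, q9, q10, q11, q12, q13, q14, q15}.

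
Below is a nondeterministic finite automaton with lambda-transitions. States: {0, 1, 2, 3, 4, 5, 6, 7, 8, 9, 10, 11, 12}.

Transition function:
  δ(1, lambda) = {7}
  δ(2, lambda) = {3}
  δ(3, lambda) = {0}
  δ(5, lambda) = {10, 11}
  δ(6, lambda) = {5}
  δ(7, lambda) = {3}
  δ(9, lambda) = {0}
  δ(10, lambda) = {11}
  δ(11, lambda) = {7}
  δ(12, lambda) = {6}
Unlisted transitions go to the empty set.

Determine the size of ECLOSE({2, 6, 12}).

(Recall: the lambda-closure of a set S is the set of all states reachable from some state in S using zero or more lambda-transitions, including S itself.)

9

Start with {2, 6, 12}.
From 2 via lambda: add 3.
From 6 via lambda: add 5.
From 3 via lambda: add 0.
From 5 via lambda: add 10, 11.
From 11 via lambda: add 7.
lambda-closure = {0, 2, 3, 5, 6, 7, 10, 11, 12}, which has 9 states.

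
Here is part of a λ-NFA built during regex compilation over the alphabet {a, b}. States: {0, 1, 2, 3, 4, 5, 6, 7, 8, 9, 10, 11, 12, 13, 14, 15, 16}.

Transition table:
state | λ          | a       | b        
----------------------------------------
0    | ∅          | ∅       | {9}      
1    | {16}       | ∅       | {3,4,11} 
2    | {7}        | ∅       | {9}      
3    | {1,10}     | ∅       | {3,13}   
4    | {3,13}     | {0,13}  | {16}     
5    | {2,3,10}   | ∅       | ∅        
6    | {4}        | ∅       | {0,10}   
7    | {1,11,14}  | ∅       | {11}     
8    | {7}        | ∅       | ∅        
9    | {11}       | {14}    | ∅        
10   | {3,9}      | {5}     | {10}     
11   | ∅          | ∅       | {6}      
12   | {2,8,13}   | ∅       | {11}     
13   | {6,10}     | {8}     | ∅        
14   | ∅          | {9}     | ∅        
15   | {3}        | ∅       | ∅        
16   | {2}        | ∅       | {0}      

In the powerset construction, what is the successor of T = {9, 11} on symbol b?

11 on b → {6}.
No b-transition from 9.
Union after reading b: {6}.
Now take the λ-closure:
From 6 via λ: add 4.
From 4 via λ: add 3, 13.
From 3 via λ: add 1, 10.
From 1 via λ: add 16.
From 10 via λ: add 9.
From 9 via λ: add 11.
From 16 via λ: add 2.
From 2 via λ: add 7.
From 7 via λ: add 14.
No new states can be added; the closed set is {1, 2, 3, 4, 6, 7, 9, 10, 11, 13, 14, 16}.

{1, 2, 3, 4, 6, 7, 9, 10, 11, 13, 14, 16}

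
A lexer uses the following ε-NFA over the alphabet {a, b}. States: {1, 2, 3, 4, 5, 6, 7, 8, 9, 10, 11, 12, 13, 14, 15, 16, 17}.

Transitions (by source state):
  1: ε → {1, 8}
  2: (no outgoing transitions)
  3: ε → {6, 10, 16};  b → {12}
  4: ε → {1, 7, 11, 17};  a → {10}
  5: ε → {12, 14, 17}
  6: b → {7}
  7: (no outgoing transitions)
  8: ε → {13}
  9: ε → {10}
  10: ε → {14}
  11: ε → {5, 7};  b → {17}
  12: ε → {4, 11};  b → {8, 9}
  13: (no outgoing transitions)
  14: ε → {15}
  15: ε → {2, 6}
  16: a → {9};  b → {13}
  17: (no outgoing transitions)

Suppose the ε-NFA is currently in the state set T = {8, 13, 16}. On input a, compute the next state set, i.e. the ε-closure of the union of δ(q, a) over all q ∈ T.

{2, 6, 9, 10, 14, 15}

16 on a → {9}.
No a-transition from 8, 13.
Union after reading a: {9}.
Now take the ε-closure:
From 9 via ε: add 10.
From 10 via ε: add 14.
From 14 via ε: add 15.
From 15 via ε: add 2, 6.
No new states can be added; the closed set is {2, 6, 9, 10, 14, 15}.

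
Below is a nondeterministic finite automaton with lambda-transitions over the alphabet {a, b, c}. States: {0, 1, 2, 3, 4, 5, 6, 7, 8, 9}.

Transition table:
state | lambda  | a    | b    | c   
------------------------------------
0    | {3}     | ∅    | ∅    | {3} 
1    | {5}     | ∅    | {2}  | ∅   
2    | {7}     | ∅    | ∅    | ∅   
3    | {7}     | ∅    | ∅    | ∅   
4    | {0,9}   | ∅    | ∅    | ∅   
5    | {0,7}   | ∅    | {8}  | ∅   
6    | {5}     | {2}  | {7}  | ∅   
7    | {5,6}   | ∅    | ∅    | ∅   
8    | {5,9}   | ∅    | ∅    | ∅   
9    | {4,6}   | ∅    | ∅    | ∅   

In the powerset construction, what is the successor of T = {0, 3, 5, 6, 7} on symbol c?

{0, 3, 5, 6, 7}

0 on c → {3}.
No c-transition from 3, 5, 6, 7.
Union after reading c: {3}.
Now take the lambda-closure:
From 3 via lambda: add 7.
From 7 via lambda: add 5, 6.
From 5 via lambda: add 0.
No new states can be added; the closed set is {0, 3, 5, 6, 7}.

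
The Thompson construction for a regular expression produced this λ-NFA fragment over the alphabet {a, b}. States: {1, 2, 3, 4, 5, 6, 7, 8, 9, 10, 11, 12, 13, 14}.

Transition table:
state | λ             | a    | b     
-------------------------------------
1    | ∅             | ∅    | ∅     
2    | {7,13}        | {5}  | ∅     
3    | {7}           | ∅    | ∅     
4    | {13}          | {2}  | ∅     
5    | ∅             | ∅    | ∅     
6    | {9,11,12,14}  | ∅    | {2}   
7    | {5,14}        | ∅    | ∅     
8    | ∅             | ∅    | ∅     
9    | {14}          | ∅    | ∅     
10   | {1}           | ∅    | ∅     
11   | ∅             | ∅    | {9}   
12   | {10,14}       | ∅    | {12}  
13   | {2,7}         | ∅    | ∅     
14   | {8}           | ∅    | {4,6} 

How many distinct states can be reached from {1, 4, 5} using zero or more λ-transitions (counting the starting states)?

8

Start with {1, 4, 5}.
From 4 via λ: add 13.
From 13 via λ: add 2, 7.
From 7 via λ: add 14.
From 14 via λ: add 8.
λ-closure = {1, 2, 4, 5, 7, 8, 13, 14}, which has 8 states.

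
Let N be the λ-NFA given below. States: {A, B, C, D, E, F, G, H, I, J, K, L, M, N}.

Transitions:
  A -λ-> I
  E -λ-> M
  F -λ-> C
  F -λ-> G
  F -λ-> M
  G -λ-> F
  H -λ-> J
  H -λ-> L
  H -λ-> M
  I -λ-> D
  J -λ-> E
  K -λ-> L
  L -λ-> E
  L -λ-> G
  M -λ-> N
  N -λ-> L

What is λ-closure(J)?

Start with {J}.
From J via λ: add E.
From E via λ: add M.
From M via λ: add N.
From N via λ: add L.
From L via λ: add G.
From G via λ: add F.
From F via λ: add C.
No new states can be added; the closed set is {C, E, F, G, J, L, M, N}.

{C, E, F, G, J, L, M, N}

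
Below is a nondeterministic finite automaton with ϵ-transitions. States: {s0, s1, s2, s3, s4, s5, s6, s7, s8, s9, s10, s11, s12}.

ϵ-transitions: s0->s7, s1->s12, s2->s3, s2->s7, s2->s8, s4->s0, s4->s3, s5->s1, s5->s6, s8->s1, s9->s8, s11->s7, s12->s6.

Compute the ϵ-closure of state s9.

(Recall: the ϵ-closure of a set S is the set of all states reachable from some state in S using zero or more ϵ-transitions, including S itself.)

Start with {s9}.
From s9 via ϵ: add s8.
From s8 via ϵ: add s1.
From s1 via ϵ: add s12.
From s12 via ϵ: add s6.
No new states can be added; the closed set is {s1, s6, s8, s9, s12}.

{s1, s6, s8, s9, s12}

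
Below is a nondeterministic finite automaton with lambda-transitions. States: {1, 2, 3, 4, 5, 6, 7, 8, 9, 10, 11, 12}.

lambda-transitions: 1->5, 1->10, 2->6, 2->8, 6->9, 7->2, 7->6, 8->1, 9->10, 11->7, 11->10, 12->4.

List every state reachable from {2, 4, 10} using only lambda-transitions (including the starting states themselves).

Start with {2, 4, 10}.
From 2 via lambda: add 6, 8.
From 6 via lambda: add 9.
From 8 via lambda: add 1.
From 1 via lambda: add 5.
No new states can be added; the closed set is {1, 2, 4, 5, 6, 8, 9, 10}.

{1, 2, 4, 5, 6, 8, 9, 10}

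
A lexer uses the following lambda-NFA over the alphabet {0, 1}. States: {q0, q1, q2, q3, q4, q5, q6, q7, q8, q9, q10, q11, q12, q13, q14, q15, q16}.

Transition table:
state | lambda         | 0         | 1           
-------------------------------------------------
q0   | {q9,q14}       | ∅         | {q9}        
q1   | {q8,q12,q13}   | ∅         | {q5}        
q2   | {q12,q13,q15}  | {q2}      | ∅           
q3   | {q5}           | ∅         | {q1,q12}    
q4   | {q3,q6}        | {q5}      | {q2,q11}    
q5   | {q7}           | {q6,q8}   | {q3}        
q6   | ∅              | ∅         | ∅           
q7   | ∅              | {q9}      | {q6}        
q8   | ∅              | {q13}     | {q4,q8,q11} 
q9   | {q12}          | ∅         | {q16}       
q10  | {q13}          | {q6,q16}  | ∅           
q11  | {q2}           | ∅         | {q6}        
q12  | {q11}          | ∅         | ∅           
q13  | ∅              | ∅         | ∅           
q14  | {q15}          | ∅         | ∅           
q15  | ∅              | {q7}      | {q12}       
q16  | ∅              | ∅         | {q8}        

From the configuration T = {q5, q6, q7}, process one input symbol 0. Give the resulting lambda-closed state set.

q5 on 0 → {q6, q8}.
q7 on 0 → {q9}.
No 0-transition from q6.
Union after reading 0: {q6, q8, q9}.
Now take the lambda-closure:
From q9 via lambda: add q12.
From q12 via lambda: add q11.
From q11 via lambda: add q2.
From q2 via lambda: add q13, q15.
No new states can be added; the closed set is {q2, q6, q8, q9, q11, q12, q13, q15}.

{q2, q6, q8, q9, q11, q12, q13, q15}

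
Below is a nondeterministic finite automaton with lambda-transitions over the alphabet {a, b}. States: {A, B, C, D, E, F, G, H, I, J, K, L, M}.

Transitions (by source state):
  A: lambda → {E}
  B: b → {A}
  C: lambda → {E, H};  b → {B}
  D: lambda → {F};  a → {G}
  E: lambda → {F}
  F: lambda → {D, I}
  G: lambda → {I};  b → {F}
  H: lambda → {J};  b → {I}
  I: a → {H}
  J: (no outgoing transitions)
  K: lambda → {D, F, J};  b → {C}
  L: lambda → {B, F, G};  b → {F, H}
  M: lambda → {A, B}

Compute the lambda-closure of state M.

Start with {M}.
From M via lambda: add A, B.
From A via lambda: add E.
From E via lambda: add F.
From F via lambda: add D, I.
No new states can be added; the closed set is {A, B, D, E, F, I, M}.

{A, B, D, E, F, I, M}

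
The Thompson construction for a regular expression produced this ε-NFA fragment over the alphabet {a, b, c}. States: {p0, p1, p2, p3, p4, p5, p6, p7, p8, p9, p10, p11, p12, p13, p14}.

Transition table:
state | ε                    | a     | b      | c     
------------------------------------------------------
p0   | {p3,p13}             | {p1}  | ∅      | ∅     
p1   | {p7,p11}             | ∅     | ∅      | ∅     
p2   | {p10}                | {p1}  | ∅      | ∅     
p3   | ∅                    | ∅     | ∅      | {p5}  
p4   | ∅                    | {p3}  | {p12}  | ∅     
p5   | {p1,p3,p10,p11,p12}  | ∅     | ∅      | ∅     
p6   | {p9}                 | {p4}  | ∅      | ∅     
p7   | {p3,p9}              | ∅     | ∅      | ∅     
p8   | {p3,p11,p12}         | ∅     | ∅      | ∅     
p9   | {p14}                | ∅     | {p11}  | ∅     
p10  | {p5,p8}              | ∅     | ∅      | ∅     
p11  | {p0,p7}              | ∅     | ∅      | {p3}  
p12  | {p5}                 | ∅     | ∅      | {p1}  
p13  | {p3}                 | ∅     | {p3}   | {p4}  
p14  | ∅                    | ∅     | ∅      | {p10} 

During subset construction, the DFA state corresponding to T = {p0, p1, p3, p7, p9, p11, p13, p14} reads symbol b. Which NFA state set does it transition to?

p9 on b → {p11}.
p13 on b → {p3}.
No b-transition from p0, p1, p3, p7, p11, p14.
Union after reading b: {p3, p11}.
Now take the ε-closure:
From p11 via ε: add p0, p7.
From p0 via ε: add p13.
From p7 via ε: add p9.
From p9 via ε: add p14.
No new states can be added; the closed set is {p0, p3, p7, p9, p11, p13, p14}.

{p0, p3, p7, p9, p11, p13, p14}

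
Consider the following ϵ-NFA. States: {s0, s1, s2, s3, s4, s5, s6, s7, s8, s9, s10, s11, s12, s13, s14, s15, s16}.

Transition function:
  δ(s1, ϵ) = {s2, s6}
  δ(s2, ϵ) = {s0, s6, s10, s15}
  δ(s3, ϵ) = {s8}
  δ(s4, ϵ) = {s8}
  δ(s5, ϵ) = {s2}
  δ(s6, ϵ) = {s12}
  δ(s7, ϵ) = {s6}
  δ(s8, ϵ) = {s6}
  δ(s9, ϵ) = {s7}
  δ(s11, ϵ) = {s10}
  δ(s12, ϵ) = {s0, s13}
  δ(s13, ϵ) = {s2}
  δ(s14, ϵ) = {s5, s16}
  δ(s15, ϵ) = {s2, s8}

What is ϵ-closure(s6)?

{s0, s2, s6, s8, s10, s12, s13, s15}

Start with {s6}.
From s6 via ϵ: add s12.
From s12 via ϵ: add s0, s13.
From s13 via ϵ: add s2.
From s2 via ϵ: add s10, s15.
From s15 via ϵ: add s8.
No new states can be added; the closed set is {s0, s2, s6, s8, s10, s12, s13, s15}.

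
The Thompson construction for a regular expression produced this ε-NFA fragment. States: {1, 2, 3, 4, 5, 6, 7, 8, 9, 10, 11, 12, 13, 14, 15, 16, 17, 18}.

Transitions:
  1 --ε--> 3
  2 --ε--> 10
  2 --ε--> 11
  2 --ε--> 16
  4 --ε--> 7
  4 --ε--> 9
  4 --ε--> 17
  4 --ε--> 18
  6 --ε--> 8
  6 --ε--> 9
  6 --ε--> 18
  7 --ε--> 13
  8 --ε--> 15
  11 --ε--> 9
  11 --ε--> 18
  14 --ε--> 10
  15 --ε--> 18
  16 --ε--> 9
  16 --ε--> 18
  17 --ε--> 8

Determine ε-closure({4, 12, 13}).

Start with {4, 12, 13}.
From 4 via ε: add 7, 9, 17, 18.
From 17 via ε: add 8.
From 8 via ε: add 15.
No new states can be added; the closed set is {4, 7, 8, 9, 12, 13, 15, 17, 18}.

{4, 7, 8, 9, 12, 13, 15, 17, 18}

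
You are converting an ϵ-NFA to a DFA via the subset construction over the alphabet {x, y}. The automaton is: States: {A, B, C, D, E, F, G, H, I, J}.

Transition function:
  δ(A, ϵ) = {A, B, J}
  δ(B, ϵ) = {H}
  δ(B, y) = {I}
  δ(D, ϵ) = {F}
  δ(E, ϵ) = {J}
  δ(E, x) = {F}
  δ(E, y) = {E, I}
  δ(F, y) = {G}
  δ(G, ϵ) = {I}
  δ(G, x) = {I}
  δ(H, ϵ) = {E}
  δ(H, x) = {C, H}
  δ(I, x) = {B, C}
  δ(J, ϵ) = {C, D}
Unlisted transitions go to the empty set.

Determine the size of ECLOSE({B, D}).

Start with {B, D}.
From B via ϵ: add H.
From D via ϵ: add F.
From H via ϵ: add E.
From E via ϵ: add J.
From J via ϵ: add C.
ϵ-closure = {B, C, D, E, F, H, J}, which has 7 states.

7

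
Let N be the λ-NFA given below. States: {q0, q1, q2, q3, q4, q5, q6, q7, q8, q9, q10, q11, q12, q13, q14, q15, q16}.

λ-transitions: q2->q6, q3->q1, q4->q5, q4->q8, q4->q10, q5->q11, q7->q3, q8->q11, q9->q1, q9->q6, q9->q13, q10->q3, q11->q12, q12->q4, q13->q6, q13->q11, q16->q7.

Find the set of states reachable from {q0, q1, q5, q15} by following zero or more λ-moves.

{q0, q1, q3, q4, q5, q8, q10, q11, q12, q15}

Start with {q0, q1, q5, q15}.
From q5 via λ: add q11.
From q11 via λ: add q12.
From q12 via λ: add q4.
From q4 via λ: add q8, q10.
From q10 via λ: add q3.
No new states can be added; the closed set is {q0, q1, q3, q4, q5, q8, q10, q11, q12, q15}.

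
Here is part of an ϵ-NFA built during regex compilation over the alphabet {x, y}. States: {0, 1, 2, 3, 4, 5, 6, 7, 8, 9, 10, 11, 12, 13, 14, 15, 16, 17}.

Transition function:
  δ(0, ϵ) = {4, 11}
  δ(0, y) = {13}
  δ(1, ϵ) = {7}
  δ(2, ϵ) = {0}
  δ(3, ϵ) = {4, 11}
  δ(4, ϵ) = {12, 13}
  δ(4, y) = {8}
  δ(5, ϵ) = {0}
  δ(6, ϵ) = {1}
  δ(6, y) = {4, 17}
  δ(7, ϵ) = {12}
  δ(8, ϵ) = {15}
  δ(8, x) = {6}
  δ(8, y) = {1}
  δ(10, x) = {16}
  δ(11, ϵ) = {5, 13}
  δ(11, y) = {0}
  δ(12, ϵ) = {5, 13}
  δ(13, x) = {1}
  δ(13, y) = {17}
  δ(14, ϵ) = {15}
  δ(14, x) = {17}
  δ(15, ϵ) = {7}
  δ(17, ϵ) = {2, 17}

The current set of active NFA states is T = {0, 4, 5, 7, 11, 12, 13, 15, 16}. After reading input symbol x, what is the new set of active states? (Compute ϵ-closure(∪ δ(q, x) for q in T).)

13 on x → {1}.
No x-transition from 0, 4, 5, 7, 11, 12, 15, 16.
Union after reading x: {1}.
Now take the ϵ-closure:
From 1 via ϵ: add 7.
From 7 via ϵ: add 12.
From 12 via ϵ: add 5, 13.
From 5 via ϵ: add 0.
From 0 via ϵ: add 4, 11.
No new states can be added; the closed set is {0, 1, 4, 5, 7, 11, 12, 13}.

{0, 1, 4, 5, 7, 11, 12, 13}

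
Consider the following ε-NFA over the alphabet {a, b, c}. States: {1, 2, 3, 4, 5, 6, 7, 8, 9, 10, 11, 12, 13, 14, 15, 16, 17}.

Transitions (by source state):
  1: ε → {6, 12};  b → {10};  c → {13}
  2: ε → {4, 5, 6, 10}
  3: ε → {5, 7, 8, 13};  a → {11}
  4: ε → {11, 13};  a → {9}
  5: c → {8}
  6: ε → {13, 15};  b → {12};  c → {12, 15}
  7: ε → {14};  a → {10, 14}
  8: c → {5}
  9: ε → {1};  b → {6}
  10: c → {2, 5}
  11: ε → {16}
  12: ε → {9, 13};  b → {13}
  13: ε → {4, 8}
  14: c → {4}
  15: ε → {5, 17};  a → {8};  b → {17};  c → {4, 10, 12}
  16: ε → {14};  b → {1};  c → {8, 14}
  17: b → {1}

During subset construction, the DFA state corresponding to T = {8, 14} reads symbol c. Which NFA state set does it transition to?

8 on c → {5}.
14 on c → {4}.
Union after reading c: {4, 5}.
Now take the ε-closure:
From 4 via ε: add 11, 13.
From 11 via ε: add 16.
From 13 via ε: add 8.
From 16 via ε: add 14.
No new states can be added; the closed set is {4, 5, 8, 11, 13, 14, 16}.

{4, 5, 8, 11, 13, 14, 16}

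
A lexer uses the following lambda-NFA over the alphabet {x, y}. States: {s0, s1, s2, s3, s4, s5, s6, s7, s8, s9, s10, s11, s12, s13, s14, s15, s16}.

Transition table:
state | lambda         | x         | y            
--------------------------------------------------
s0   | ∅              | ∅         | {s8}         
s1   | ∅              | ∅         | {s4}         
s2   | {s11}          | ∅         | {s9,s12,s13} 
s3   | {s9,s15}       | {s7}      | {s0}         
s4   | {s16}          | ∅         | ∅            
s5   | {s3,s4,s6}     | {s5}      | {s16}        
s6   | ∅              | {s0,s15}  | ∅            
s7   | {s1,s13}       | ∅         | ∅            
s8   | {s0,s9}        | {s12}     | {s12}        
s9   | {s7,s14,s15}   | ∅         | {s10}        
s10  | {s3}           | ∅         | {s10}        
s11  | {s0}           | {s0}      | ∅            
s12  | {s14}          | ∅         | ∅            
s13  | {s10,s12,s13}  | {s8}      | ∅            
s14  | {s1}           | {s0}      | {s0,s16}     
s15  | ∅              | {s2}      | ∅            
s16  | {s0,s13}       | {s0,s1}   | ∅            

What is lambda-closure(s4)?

{s0, s1, s3, s4, s7, s9, s10, s12, s13, s14, s15, s16}

Start with {s4}.
From s4 via lambda: add s16.
From s16 via lambda: add s0, s13.
From s13 via lambda: add s10, s12.
From s10 via lambda: add s3.
From s12 via lambda: add s14.
From s3 via lambda: add s9, s15.
From s14 via lambda: add s1.
From s9 via lambda: add s7.
No new states can be added; the closed set is {s0, s1, s3, s4, s7, s9, s10, s12, s13, s14, s15, s16}.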